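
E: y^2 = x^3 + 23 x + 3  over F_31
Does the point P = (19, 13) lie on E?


Check whether y^2 = x^3 + 23 x + 3 (mod 31) for (x, y) = (19, 13).
LHS: y^2 = 13^2 mod 31 = 14
RHS: x^3 + 23 x + 3 = 19^3 + 23*19 + 3 mod 31 = 14
LHS = RHS

Yes, on the curve


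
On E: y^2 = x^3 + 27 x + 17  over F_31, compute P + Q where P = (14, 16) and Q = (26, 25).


P != Q, so use the chord formula.
s = (y2 - y1) / (x2 - x1) = (9) / (12) mod 31 = 24
x3 = s^2 - x1 - x2 mod 31 = 24^2 - 14 - 26 = 9
y3 = s (x1 - x3) - y1 mod 31 = 24 * (14 - 9) - 16 = 11

P + Q = (9, 11)


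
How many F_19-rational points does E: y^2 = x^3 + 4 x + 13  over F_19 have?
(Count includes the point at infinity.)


For each x in F_19, count y with y^2 = x^3 + 4 x + 13 mod 19:
  x = 4: RHS = 17, y in [6, 13]  -> 2 point(s)
  x = 5: RHS = 6, y in [5, 14]  -> 2 point(s)
  x = 6: RHS = 6, y in [5, 14]  -> 2 point(s)
  x = 7: RHS = 4, y in [2, 17]  -> 2 point(s)
  x = 8: RHS = 6, y in [5, 14]  -> 2 point(s)
  x = 11: RHS = 1, y in [1, 18]  -> 2 point(s)
  x = 13: RHS = 1, y in [1, 18]  -> 2 point(s)
  x = 14: RHS = 1, y in [1, 18]  -> 2 point(s)
  x = 15: RHS = 9, y in [3, 16]  -> 2 point(s)
  x = 17: RHS = 16, y in [4, 15]  -> 2 point(s)
Affine points: 20. Add the point at infinity: total = 21.

#E(F_19) = 21


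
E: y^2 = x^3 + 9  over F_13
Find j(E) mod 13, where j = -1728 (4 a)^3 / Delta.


Delta = -16(4 a^3 + 27 b^2) mod 13 = 4
-1728 * (4 a)^3 = -1728 * (4*0)^3 mod 13 = 0
j = 0 * 4^(-1) mod 13 = 0

j = 0 (mod 13)


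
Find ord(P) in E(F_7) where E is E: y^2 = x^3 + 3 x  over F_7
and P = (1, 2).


Compute successive multiples of P until we hit O:
  1P = (1, 2)
  2P = (2, 0)
  3P = (1, 5)
  4P = O

ord(P) = 4


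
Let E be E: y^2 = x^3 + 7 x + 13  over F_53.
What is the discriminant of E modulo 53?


4 a^3 + 27 b^2 = 4*7^3 + 27*13^2 = 1372 + 4563 = 5935
Delta = -16 * (5935) = -94960
Delta mod 53 = 16

Delta = 16 (mod 53)


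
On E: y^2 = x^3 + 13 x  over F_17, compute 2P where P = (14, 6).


Doubling: s = (3 x1^2 + a) / (2 y1)
s = (3*14^2 + 13) / (2*6) mod 17 = 9
x3 = s^2 - 2 x1 mod 17 = 9^2 - 2*14 = 2
y3 = s (x1 - x3) - y1 mod 17 = 9 * (14 - 2) - 6 = 0

2P = (2, 0)


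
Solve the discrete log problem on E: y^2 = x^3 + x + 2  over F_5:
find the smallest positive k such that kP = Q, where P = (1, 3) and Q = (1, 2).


Enumerate multiples of P until we hit Q = (1, 2):
  1P = (1, 3)
  2P = (4, 0)
  3P = (1, 2)
Match found at i = 3.

k = 3


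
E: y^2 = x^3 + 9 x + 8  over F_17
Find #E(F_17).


For each x in F_17, count y with y^2 = x^3 + 9 x + 8 mod 17:
  x = 0: RHS = 8, y in [5, 12]  -> 2 point(s)
  x = 1: RHS = 1, y in [1, 16]  -> 2 point(s)
  x = 2: RHS = 0, y in [0]  -> 1 point(s)
  x = 5: RHS = 8, y in [5, 12]  -> 2 point(s)
  x = 9: RHS = 2, y in [6, 11]  -> 2 point(s)
  x = 12: RHS = 8, y in [5, 12]  -> 2 point(s)
  x = 15: RHS = 16, y in [4, 13]  -> 2 point(s)
  x = 16: RHS = 15, y in [7, 10]  -> 2 point(s)
Affine points: 15. Add the point at infinity: total = 16.

#E(F_17) = 16


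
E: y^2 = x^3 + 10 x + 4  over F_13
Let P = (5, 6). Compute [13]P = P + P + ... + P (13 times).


k = 13 = 1101_2 (binary, LSB first: 1011)
Double-and-add from P = (5, 6):
  bit 0 = 1: acc = O + (5, 6) = (5, 6)
  bit 1 = 0: acc unchanged = (5, 6)
  bit 2 = 1: acc = (5, 6) + (3, 3) = (4, 2)
  bit 3 = 1: acc = (4, 2) + (10, 8) = (0, 2)

13P = (0, 2)


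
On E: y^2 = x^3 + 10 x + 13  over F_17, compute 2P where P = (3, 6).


Doubling: s = (3 x1^2 + a) / (2 y1)
s = (3*3^2 + 10) / (2*6) mod 17 = 13
x3 = s^2 - 2 x1 mod 17 = 13^2 - 2*3 = 10
y3 = s (x1 - x3) - y1 mod 17 = 13 * (3 - 10) - 6 = 5

2P = (10, 5)


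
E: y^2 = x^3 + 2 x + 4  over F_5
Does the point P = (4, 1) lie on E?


Check whether y^2 = x^3 + 2 x + 4 (mod 5) for (x, y) = (4, 1).
LHS: y^2 = 1^2 mod 5 = 1
RHS: x^3 + 2 x + 4 = 4^3 + 2*4 + 4 mod 5 = 1
LHS = RHS

Yes, on the curve


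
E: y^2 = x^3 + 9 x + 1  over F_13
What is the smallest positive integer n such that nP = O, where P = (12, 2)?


Compute successive multiples of P until we hit O:
  1P = (12, 2)
  2P = (11, 1)
  3P = (4, 6)
  4P = (7, 2)
  5P = (7, 11)
  6P = (4, 7)
  7P = (11, 12)
  8P = (12, 11)
  ... (continuing to 9P)
  9P = O

ord(P) = 9


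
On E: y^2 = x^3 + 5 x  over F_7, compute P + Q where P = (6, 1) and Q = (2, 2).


P != Q, so use the chord formula.
s = (y2 - y1) / (x2 - x1) = (1) / (3) mod 7 = 5
x3 = s^2 - x1 - x2 mod 7 = 5^2 - 6 - 2 = 3
y3 = s (x1 - x3) - y1 mod 7 = 5 * (6 - 3) - 1 = 0

P + Q = (3, 0)


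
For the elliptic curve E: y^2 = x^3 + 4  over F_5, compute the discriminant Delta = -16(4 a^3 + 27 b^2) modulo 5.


4 a^3 + 27 b^2 = 4*0^3 + 27*4^2 = 0 + 432 = 432
Delta = -16 * (432) = -6912
Delta mod 5 = 3

Delta = 3 (mod 5)


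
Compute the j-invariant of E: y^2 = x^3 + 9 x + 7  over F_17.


Delta = -16(4 a^3 + 27 b^2) mod 17 = 6
-1728 * (4 a)^3 = -1728 * (4*9)^3 mod 17 = 14
j = 14 * 6^(-1) mod 17 = 8

j = 8 (mod 17)


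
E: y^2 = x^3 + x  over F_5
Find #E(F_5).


For each x in F_5, count y with y^2 = x^3 + 1 x + 0 mod 5:
  x = 0: RHS = 0, y in [0]  -> 1 point(s)
  x = 2: RHS = 0, y in [0]  -> 1 point(s)
  x = 3: RHS = 0, y in [0]  -> 1 point(s)
Affine points: 3. Add the point at infinity: total = 4.

#E(F_5) = 4


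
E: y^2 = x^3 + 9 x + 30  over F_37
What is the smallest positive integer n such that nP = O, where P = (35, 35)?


Compute successive multiples of P until we hit O:
  1P = (35, 35)
  2P = (20, 25)
  3P = (3, 11)
  4P = (25, 28)
  5P = (23, 3)
  6P = (19, 20)
  7P = (19, 17)
  8P = (23, 34)
  ... (continuing to 13P)
  13P = O

ord(P) = 13


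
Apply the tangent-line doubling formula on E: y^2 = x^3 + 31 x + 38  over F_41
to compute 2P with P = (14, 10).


Doubling: s = (3 x1^2 + a) / (2 y1)
s = (3*14^2 + 31) / (2*10) mod 41 = 33
x3 = s^2 - 2 x1 mod 41 = 33^2 - 2*14 = 36
y3 = s (x1 - x3) - y1 mod 41 = 33 * (14 - 36) - 10 = 2

2P = (36, 2)


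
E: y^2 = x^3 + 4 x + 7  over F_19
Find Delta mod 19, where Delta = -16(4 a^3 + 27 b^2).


4 a^3 + 27 b^2 = 4*4^3 + 27*7^2 = 256 + 1323 = 1579
Delta = -16 * (1579) = -25264
Delta mod 19 = 6

Delta = 6 (mod 19)


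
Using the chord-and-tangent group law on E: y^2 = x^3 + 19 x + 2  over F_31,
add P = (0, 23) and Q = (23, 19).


P != Q, so use the chord formula.
s = (y2 - y1) / (x2 - x1) = (27) / (23) mod 31 = 16
x3 = s^2 - x1 - x2 mod 31 = 16^2 - 0 - 23 = 16
y3 = s (x1 - x3) - y1 mod 31 = 16 * (0 - 16) - 23 = 0

P + Q = (16, 0)


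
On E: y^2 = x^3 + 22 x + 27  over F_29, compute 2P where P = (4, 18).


k = 2 = 10_2 (binary, LSB first: 01)
Double-and-add from P = (4, 18):
  bit 0 = 0: acc unchanged = O
  bit 1 = 1: acc = O + (5, 1) = (5, 1)

2P = (5, 1)


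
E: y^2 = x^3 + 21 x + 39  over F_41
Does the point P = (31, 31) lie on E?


Check whether y^2 = x^3 + 21 x + 39 (mod 41) for (x, y) = (31, 31).
LHS: y^2 = 31^2 mod 41 = 18
RHS: x^3 + 21 x + 39 = 31^3 + 21*31 + 39 mod 41 = 18
LHS = RHS

Yes, on the curve


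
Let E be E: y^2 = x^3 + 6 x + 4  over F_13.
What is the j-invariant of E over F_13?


Delta = -16(4 a^3 + 27 b^2) mod 13 = 12
-1728 * (4 a)^3 = -1728 * (4*6)^3 mod 13 = 5
j = 5 * 12^(-1) mod 13 = 8

j = 8 (mod 13)


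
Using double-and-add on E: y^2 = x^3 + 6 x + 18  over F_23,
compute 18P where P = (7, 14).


k = 18 = 10010_2 (binary, LSB first: 01001)
Double-and-add from P = (7, 14):
  bit 0 = 0: acc unchanged = O
  bit 1 = 1: acc = O + (18, 22) = (18, 22)
  bit 2 = 0: acc unchanged = (18, 22)
  bit 3 = 0: acc unchanged = (18, 22)
  bit 4 = 1: acc = (18, 22) + (5, 9) = (1, 18)

18P = (1, 18)


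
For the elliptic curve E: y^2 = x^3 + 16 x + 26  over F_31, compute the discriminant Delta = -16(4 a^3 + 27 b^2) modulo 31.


4 a^3 + 27 b^2 = 4*16^3 + 27*26^2 = 16384 + 18252 = 34636
Delta = -16 * (34636) = -554176
Delta mod 31 = 11

Delta = 11 (mod 31)


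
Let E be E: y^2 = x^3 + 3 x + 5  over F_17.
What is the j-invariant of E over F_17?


Delta = -16(4 a^3 + 27 b^2) mod 17 = 1
-1728 * (4 a)^3 = -1728 * (4*3)^3 mod 17 = 15
j = 15 * 1^(-1) mod 17 = 15

j = 15 (mod 17)


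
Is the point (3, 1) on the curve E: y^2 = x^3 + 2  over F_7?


Check whether y^2 = x^3 + 0 x + 2 (mod 7) for (x, y) = (3, 1).
LHS: y^2 = 1^2 mod 7 = 1
RHS: x^3 + 0 x + 2 = 3^3 + 0*3 + 2 mod 7 = 1
LHS = RHS

Yes, on the curve


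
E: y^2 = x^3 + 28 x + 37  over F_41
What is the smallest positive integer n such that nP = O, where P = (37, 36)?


Compute successive multiples of P until we hit O:
  1P = (37, 36)
  2P = (10, 13)
  3P = (40, 7)
  4P = (21, 28)
  5P = (14, 37)
  6P = (0, 23)
  7P = (12, 16)
  8P = (32, 9)
  ... (continuing to 41P)
  41P = O

ord(P) = 41


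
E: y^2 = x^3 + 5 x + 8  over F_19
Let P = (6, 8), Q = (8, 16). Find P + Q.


P != Q, so use the chord formula.
s = (y2 - y1) / (x2 - x1) = (8) / (2) mod 19 = 4
x3 = s^2 - x1 - x2 mod 19 = 4^2 - 6 - 8 = 2
y3 = s (x1 - x3) - y1 mod 19 = 4 * (6 - 2) - 8 = 8

P + Q = (2, 8)


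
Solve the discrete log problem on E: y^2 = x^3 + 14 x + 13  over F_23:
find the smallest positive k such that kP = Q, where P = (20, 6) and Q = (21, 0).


Enumerate multiples of P until we hit Q = (21, 0):
  1P = (20, 6)
  2P = (14, 3)
  3P = (18, 18)
  4P = (21, 0)
Match found at i = 4.

k = 4


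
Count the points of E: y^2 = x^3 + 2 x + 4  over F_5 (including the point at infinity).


For each x in F_5, count y with y^2 = x^3 + 2 x + 4 mod 5:
  x = 0: RHS = 4, y in [2, 3]  -> 2 point(s)
  x = 2: RHS = 1, y in [1, 4]  -> 2 point(s)
  x = 4: RHS = 1, y in [1, 4]  -> 2 point(s)
Affine points: 6. Add the point at infinity: total = 7.

#E(F_5) = 7


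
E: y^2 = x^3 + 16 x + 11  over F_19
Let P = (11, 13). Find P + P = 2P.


Doubling: s = (3 x1^2 + a) / (2 y1)
s = (3*11^2 + 16) / (2*13) mod 19 = 8
x3 = s^2 - 2 x1 mod 19 = 8^2 - 2*11 = 4
y3 = s (x1 - x3) - y1 mod 19 = 8 * (11 - 4) - 13 = 5

2P = (4, 5)


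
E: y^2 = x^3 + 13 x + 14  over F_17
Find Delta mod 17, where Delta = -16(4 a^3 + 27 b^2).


4 a^3 + 27 b^2 = 4*13^3 + 27*14^2 = 8788 + 5292 = 14080
Delta = -16 * (14080) = -225280
Delta mod 17 = 4

Delta = 4 (mod 17)


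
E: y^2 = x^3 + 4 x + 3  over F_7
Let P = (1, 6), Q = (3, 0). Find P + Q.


P != Q, so use the chord formula.
s = (y2 - y1) / (x2 - x1) = (1) / (2) mod 7 = 4
x3 = s^2 - x1 - x2 mod 7 = 4^2 - 1 - 3 = 5
y3 = s (x1 - x3) - y1 mod 7 = 4 * (1 - 5) - 6 = 6

P + Q = (5, 6)


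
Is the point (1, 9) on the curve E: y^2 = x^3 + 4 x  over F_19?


Check whether y^2 = x^3 + 4 x + 0 (mod 19) for (x, y) = (1, 9).
LHS: y^2 = 9^2 mod 19 = 5
RHS: x^3 + 4 x + 0 = 1^3 + 4*1 + 0 mod 19 = 5
LHS = RHS

Yes, on the curve


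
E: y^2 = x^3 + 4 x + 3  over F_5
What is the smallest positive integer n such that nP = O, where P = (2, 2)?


Compute successive multiples of P until we hit O:
  1P = (2, 2)
  2P = (2, 3)
  3P = O

ord(P) = 3


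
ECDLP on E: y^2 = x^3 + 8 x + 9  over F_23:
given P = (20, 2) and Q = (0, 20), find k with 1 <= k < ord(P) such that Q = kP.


Enumerate multiples of P until we hit Q = (0, 20):
  1P = (20, 2)
  2P = (15, 13)
  3P = (14, 17)
  4P = (1, 8)
  5P = (10, 13)
  6P = (11, 18)
  7P = (21, 10)
  8P = (0, 20)
Match found at i = 8.

k = 8


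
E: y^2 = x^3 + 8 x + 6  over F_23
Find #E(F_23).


For each x in F_23, count y with y^2 = x^3 + 8 x + 6 mod 23:
  x = 0: RHS = 6, y in [11, 12]  -> 2 point(s)
  x = 9: RHS = 2, y in [5, 18]  -> 2 point(s)
  x = 12: RHS = 13, y in [6, 17]  -> 2 point(s)
  x = 17: RHS = 18, y in [8, 15]  -> 2 point(s)
  x = 18: RHS = 2, y in [5, 18]  -> 2 point(s)
  x = 19: RHS = 2, y in [5, 18]  -> 2 point(s)
  x = 20: RHS = 1, y in [1, 22]  -> 2 point(s)
Affine points: 14. Add the point at infinity: total = 15.

#E(F_23) = 15


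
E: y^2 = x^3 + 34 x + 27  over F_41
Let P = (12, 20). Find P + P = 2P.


Doubling: s = (3 x1^2 + a) / (2 y1)
s = (3*12^2 + 34) / (2*20) mod 41 = 26
x3 = s^2 - 2 x1 mod 41 = 26^2 - 2*12 = 37
y3 = s (x1 - x3) - y1 mod 41 = 26 * (12 - 37) - 20 = 27

2P = (37, 27)


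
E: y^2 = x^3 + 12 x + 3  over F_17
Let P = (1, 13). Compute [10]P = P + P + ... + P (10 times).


k = 10 = 1010_2 (binary, LSB first: 0101)
Double-and-add from P = (1, 13):
  bit 0 = 0: acc unchanged = O
  bit 1 = 1: acc = O + (14, 5) = (14, 5)
  bit 2 = 0: acc unchanged = (14, 5)
  bit 3 = 1: acc = (14, 5) + (4, 9) = (8, 13)

10P = (8, 13)


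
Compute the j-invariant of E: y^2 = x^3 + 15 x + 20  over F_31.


Delta = -16(4 a^3 + 27 b^2) mod 31 = 2
-1728 * (4 a)^3 = -1728 * (4*15)^3 mod 31 = 29
j = 29 * 2^(-1) mod 31 = 30

j = 30 (mod 31)


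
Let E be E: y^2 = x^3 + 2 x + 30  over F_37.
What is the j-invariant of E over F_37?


Delta = -16(4 a^3 + 27 b^2) mod 37 = 2
-1728 * (4 a)^3 = -1728 * (4*2)^3 mod 37 = 8
j = 8 * 2^(-1) mod 37 = 4

j = 4 (mod 37)


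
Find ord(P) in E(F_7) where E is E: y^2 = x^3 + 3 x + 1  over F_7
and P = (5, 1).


Compute successive multiples of P until we hit O:
  1P = (5, 1)
  2P = (6, 2)
  3P = (4, 0)
  4P = (6, 5)
  5P = (5, 6)
  6P = O

ord(P) = 6


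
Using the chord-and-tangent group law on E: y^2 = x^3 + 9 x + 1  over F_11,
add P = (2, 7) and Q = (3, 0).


P != Q, so use the chord formula.
s = (y2 - y1) / (x2 - x1) = (4) / (1) mod 11 = 4
x3 = s^2 - x1 - x2 mod 11 = 4^2 - 2 - 3 = 0
y3 = s (x1 - x3) - y1 mod 11 = 4 * (2 - 0) - 7 = 1

P + Q = (0, 1)


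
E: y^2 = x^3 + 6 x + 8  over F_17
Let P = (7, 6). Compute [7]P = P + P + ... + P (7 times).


k = 7 = 111_2 (binary, LSB first: 111)
Double-and-add from P = (7, 6):
  bit 0 = 1: acc = O + (7, 6) = (7, 6)
  bit 1 = 1: acc = (7, 6) + (3, 11) = (16, 1)
  bit 2 = 1: acc = (16, 1) + (9, 14) = (1, 10)

7P = (1, 10)


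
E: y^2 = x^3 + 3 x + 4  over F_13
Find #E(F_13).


For each x in F_13, count y with y^2 = x^3 + 3 x + 4 mod 13:
  x = 0: RHS = 4, y in [2, 11]  -> 2 point(s)
  x = 3: RHS = 1, y in [1, 12]  -> 2 point(s)
  x = 5: RHS = 1, y in [1, 12]  -> 2 point(s)
  x = 6: RHS = 4, y in [2, 11]  -> 2 point(s)
  x = 7: RHS = 4, y in [2, 11]  -> 2 point(s)
  x = 11: RHS = 3, y in [4, 9]  -> 2 point(s)
  x = 12: RHS = 0, y in [0]  -> 1 point(s)
Affine points: 13. Add the point at infinity: total = 14.

#E(F_13) = 14


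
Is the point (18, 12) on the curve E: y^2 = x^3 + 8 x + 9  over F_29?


Check whether y^2 = x^3 + 8 x + 9 (mod 29) for (x, y) = (18, 12).
LHS: y^2 = 12^2 mod 29 = 28
RHS: x^3 + 8 x + 9 = 18^3 + 8*18 + 9 mod 29 = 11
LHS != RHS

No, not on the curve


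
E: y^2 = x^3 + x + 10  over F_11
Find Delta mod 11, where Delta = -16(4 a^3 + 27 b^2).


4 a^3 + 27 b^2 = 4*1^3 + 27*10^2 = 4 + 2700 = 2704
Delta = -16 * (2704) = -43264
Delta mod 11 = 10

Delta = 10 (mod 11)


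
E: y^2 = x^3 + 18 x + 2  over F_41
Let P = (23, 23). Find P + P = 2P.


Doubling: s = (3 x1^2 + a) / (2 y1)
s = (3*23^2 + 18) / (2*23) mod 41 = 34
x3 = s^2 - 2 x1 mod 41 = 34^2 - 2*23 = 3
y3 = s (x1 - x3) - y1 mod 41 = 34 * (23 - 3) - 23 = 1

2P = (3, 1)


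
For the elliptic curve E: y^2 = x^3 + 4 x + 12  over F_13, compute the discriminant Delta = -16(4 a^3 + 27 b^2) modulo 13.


4 a^3 + 27 b^2 = 4*4^3 + 27*12^2 = 256 + 3888 = 4144
Delta = -16 * (4144) = -66304
Delta mod 13 = 9

Delta = 9 (mod 13)


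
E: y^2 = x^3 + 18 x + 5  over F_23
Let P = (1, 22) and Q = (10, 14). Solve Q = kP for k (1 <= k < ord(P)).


Enumerate multiples of P until we hit Q = (10, 14):
  1P = (1, 22)
  2P = (22, 3)
  3P = (4, 7)
  4P = (20, 4)
  5P = (5, 6)
  6P = (10, 14)
Match found at i = 6.

k = 6


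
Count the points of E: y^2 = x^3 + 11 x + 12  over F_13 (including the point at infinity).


For each x in F_13, count y with y^2 = x^3 + 11 x + 12 mod 13:
  x = 0: RHS = 12, y in [5, 8]  -> 2 point(s)
  x = 2: RHS = 3, y in [4, 9]  -> 2 point(s)
  x = 4: RHS = 3, y in [4, 9]  -> 2 point(s)
  x = 5: RHS = 10, y in [6, 7]  -> 2 point(s)
  x = 7: RHS = 3, y in [4, 9]  -> 2 point(s)
  x = 8: RHS = 1, y in [1, 12]  -> 2 point(s)
  x = 10: RHS = 4, y in [2, 11]  -> 2 point(s)
  x = 12: RHS = 0, y in [0]  -> 1 point(s)
Affine points: 15. Add the point at infinity: total = 16.

#E(F_13) = 16


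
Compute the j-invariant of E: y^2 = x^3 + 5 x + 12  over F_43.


Delta = -16(4 a^3 + 27 b^2) mod 43 = 11
-1728 * (4 a)^3 = -1728 * (4*5)^3 mod 43 = 27
j = 27 * 11^(-1) mod 43 = 22

j = 22 (mod 43)


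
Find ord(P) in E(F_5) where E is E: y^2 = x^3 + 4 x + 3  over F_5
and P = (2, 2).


Compute successive multiples of P until we hit O:
  1P = (2, 2)
  2P = (2, 3)
  3P = O

ord(P) = 3


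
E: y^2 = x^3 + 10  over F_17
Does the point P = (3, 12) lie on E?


Check whether y^2 = x^3 + 0 x + 10 (mod 17) for (x, y) = (3, 12).
LHS: y^2 = 12^2 mod 17 = 8
RHS: x^3 + 0 x + 10 = 3^3 + 0*3 + 10 mod 17 = 3
LHS != RHS

No, not on the curve


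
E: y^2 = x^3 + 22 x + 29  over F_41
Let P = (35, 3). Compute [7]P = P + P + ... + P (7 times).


k = 7 = 111_2 (binary, LSB first: 111)
Double-and-add from P = (35, 3):
  bit 0 = 1: acc = O + (35, 3) = (35, 3)
  bit 1 = 1: acc = (35, 3) + (35, 38) = O
  bit 2 = 1: acc = O + (35, 3) = (35, 3)

7P = (35, 3)


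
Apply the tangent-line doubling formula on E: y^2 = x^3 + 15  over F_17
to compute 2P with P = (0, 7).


Doubling: s = (3 x1^2 + a) / (2 y1)
s = (3*0^2 + 0) / (2*7) mod 17 = 0
x3 = s^2 - 2 x1 mod 17 = 0^2 - 2*0 = 0
y3 = s (x1 - x3) - y1 mod 17 = 0 * (0 - 0) - 7 = 10

2P = (0, 10)


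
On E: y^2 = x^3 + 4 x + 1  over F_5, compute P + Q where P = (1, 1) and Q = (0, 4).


P != Q, so use the chord formula.
s = (y2 - y1) / (x2 - x1) = (3) / (4) mod 5 = 2
x3 = s^2 - x1 - x2 mod 5 = 2^2 - 1 - 0 = 3
y3 = s (x1 - x3) - y1 mod 5 = 2 * (1 - 3) - 1 = 0

P + Q = (3, 0)


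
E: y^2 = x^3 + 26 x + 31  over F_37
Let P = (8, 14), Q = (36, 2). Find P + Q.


P != Q, so use the chord formula.
s = (y2 - y1) / (x2 - x1) = (25) / (28) mod 37 = 26
x3 = s^2 - x1 - x2 mod 37 = 26^2 - 8 - 36 = 3
y3 = s (x1 - x3) - y1 mod 37 = 26 * (8 - 3) - 14 = 5

P + Q = (3, 5)


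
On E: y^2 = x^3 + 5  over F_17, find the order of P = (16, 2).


Compute successive multiples of P until we hit O:
  1P = (16, 2)
  2P = (10, 11)
  3P = (6, 0)
  4P = (10, 6)
  5P = (16, 15)
  6P = O

ord(P) = 6


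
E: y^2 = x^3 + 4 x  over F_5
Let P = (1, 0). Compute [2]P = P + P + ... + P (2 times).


k = 2 = 10_2 (binary, LSB first: 01)
Double-and-add from P = (1, 0):
  bit 0 = 0: acc unchanged = O
  bit 1 = 1: acc = O + O = O

2P = O


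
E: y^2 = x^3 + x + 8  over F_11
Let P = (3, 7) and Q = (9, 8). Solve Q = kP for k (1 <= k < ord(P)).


Enumerate multiples of P until we hit Q = (9, 8):
  1P = (3, 7)
  2P = (9, 3)
  3P = (8, 0)
  4P = (9, 8)
Match found at i = 4.

k = 4


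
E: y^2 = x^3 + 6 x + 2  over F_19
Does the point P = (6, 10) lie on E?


Check whether y^2 = x^3 + 6 x + 2 (mod 19) for (x, y) = (6, 10).
LHS: y^2 = 10^2 mod 19 = 5
RHS: x^3 + 6 x + 2 = 6^3 + 6*6 + 2 mod 19 = 7
LHS != RHS

No, not on the curve


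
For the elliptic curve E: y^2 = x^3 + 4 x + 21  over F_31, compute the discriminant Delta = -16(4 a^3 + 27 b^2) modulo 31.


4 a^3 + 27 b^2 = 4*4^3 + 27*21^2 = 256 + 11907 = 12163
Delta = -16 * (12163) = -194608
Delta mod 31 = 10

Delta = 10 (mod 31)


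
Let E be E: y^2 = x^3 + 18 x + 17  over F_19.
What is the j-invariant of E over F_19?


Delta = -16(4 a^3 + 27 b^2) mod 19 = 8
-1728 * (4 a)^3 = -1728 * (4*18)^3 mod 19 = 12
j = 12 * 8^(-1) mod 19 = 11

j = 11 (mod 19)


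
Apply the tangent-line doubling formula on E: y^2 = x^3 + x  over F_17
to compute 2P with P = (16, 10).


Doubling: s = (3 x1^2 + a) / (2 y1)
s = (3*16^2 + 1) / (2*10) mod 17 = 7
x3 = s^2 - 2 x1 mod 17 = 7^2 - 2*16 = 0
y3 = s (x1 - x3) - y1 mod 17 = 7 * (16 - 0) - 10 = 0

2P = (0, 0)


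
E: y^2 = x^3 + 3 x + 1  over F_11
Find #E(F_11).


For each x in F_11, count y with y^2 = x^3 + 3 x + 1 mod 11:
  x = 0: RHS = 1, y in [1, 10]  -> 2 point(s)
  x = 1: RHS = 5, y in [4, 7]  -> 2 point(s)
  x = 2: RHS = 4, y in [2, 9]  -> 2 point(s)
  x = 3: RHS = 4, y in [2, 9]  -> 2 point(s)
  x = 4: RHS = 0, y in [0]  -> 1 point(s)
  x = 5: RHS = 9, y in [3, 8]  -> 2 point(s)
  x = 6: RHS = 4, y in [2, 9]  -> 2 point(s)
  x = 8: RHS = 9, y in [3, 8]  -> 2 point(s)
  x = 9: RHS = 9, y in [3, 8]  -> 2 point(s)
Affine points: 17. Add the point at infinity: total = 18.

#E(F_11) = 18


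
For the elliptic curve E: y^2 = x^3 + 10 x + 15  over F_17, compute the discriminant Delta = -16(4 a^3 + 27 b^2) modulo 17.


4 a^3 + 27 b^2 = 4*10^3 + 27*15^2 = 4000 + 6075 = 10075
Delta = -16 * (10075) = -161200
Delta mod 17 = 11

Delta = 11 (mod 17)


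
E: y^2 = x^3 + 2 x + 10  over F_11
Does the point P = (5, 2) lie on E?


Check whether y^2 = x^3 + 2 x + 10 (mod 11) for (x, y) = (5, 2).
LHS: y^2 = 2^2 mod 11 = 4
RHS: x^3 + 2 x + 10 = 5^3 + 2*5 + 10 mod 11 = 2
LHS != RHS

No, not on the curve


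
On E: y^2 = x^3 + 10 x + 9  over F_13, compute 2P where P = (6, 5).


k = 2 = 10_2 (binary, LSB first: 01)
Double-and-add from P = (6, 5):
  bit 0 = 0: acc unchanged = O
  bit 1 = 1: acc = O + (4, 3) = (4, 3)

2P = (4, 3)


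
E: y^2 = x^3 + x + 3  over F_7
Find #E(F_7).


For each x in F_7, count y with y^2 = x^3 + 1 x + 3 mod 7:
  x = 4: RHS = 1, y in [1, 6]  -> 2 point(s)
  x = 5: RHS = 0, y in [0]  -> 1 point(s)
  x = 6: RHS = 1, y in [1, 6]  -> 2 point(s)
Affine points: 5. Add the point at infinity: total = 6.

#E(F_7) = 6


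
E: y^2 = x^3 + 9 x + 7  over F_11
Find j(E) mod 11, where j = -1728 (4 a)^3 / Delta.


Delta = -16(4 a^3 + 27 b^2) mod 11 = 2
-1728 * (4 a)^3 = -1728 * (4*9)^3 mod 11 = 6
j = 6 * 2^(-1) mod 11 = 3

j = 3 (mod 11)


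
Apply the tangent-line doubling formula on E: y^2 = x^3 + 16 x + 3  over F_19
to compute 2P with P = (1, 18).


Doubling: s = (3 x1^2 + a) / (2 y1)
s = (3*1^2 + 16) / (2*18) mod 19 = 0
x3 = s^2 - 2 x1 mod 19 = 0^2 - 2*1 = 17
y3 = s (x1 - x3) - y1 mod 19 = 0 * (1 - 17) - 18 = 1

2P = (17, 1)


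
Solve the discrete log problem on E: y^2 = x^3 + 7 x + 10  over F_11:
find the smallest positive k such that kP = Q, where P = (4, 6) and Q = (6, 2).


Enumerate multiples of P until we hit Q = (6, 2):
  1P = (4, 6)
  2P = (3, 5)
  3P = (5, 4)
  4P = (6, 9)
  5P = (6, 2)
Match found at i = 5.

k = 5


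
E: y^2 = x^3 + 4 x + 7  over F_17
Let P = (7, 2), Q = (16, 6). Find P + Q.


P != Q, so use the chord formula.
s = (y2 - y1) / (x2 - x1) = (4) / (9) mod 17 = 8
x3 = s^2 - x1 - x2 mod 17 = 8^2 - 7 - 16 = 7
y3 = s (x1 - x3) - y1 mod 17 = 8 * (7 - 7) - 2 = 15

P + Q = (7, 15)


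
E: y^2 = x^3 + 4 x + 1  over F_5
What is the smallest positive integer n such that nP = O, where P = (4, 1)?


Compute successive multiples of P until we hit O:
  1P = (4, 1)
  2P = (3, 0)
  3P = (4, 4)
  4P = O

ord(P) = 4


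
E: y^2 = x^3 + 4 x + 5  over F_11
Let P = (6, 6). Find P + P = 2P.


Doubling: s = (3 x1^2 + a) / (2 y1)
s = (3*6^2 + 4) / (2*6) mod 11 = 2
x3 = s^2 - 2 x1 mod 11 = 2^2 - 2*6 = 3
y3 = s (x1 - x3) - y1 mod 11 = 2 * (6 - 3) - 6 = 0

2P = (3, 0)


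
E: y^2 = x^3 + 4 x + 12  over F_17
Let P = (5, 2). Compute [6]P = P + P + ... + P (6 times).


k = 6 = 110_2 (binary, LSB first: 011)
Double-and-add from P = (5, 2):
  bit 0 = 0: acc unchanged = O
  bit 1 = 1: acc = O + (5, 15) = (5, 15)
  bit 2 = 1: acc = (5, 15) + (5, 2) = O

6P = O


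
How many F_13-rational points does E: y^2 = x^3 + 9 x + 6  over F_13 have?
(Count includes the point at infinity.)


For each x in F_13, count y with y^2 = x^3 + 9 x + 6 mod 13:
  x = 1: RHS = 3, y in [4, 9]  -> 2 point(s)
  x = 6: RHS = 3, y in [4, 9]  -> 2 point(s)
  x = 7: RHS = 9, y in [3, 10]  -> 2 point(s)
  x = 9: RHS = 10, y in [6, 7]  -> 2 point(s)
  x = 10: RHS = 4, y in [2, 11]  -> 2 point(s)
  x = 12: RHS = 9, y in [3, 10]  -> 2 point(s)
Affine points: 12. Add the point at infinity: total = 13.

#E(F_13) = 13


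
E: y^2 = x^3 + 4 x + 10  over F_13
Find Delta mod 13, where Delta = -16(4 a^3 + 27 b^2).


4 a^3 + 27 b^2 = 4*4^3 + 27*10^2 = 256 + 2700 = 2956
Delta = -16 * (2956) = -47296
Delta mod 13 = 11

Delta = 11 (mod 13)


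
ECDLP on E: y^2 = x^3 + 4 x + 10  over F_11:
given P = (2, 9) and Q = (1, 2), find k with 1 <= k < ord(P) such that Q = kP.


Enumerate multiples of P until we hit Q = (1, 2):
  1P = (2, 9)
  2P = (1, 9)
  3P = (8, 2)
  4P = (10, 4)
  5P = (3, 4)
  6P = (9, 4)
  7P = (5, 1)
  8P = (5, 10)
  9P = (9, 7)
  10P = (3, 7)
  11P = (10, 7)
  12P = (8, 9)
  13P = (1, 2)
Match found at i = 13.

k = 13


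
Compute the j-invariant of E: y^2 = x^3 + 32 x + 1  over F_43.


Delta = -16(4 a^3 + 27 b^2) mod 43 = 42
-1728 * (4 a)^3 = -1728 * (4*32)^3 mod 43 = 8
j = 8 * 42^(-1) mod 43 = 35

j = 35 (mod 43)


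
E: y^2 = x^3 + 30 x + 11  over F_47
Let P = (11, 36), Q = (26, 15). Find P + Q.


P != Q, so use the chord formula.
s = (y2 - y1) / (x2 - x1) = (26) / (15) mod 47 = 8
x3 = s^2 - x1 - x2 mod 47 = 8^2 - 11 - 26 = 27
y3 = s (x1 - x3) - y1 mod 47 = 8 * (11 - 27) - 36 = 24

P + Q = (27, 24)


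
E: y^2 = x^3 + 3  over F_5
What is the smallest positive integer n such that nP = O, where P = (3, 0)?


Compute successive multiples of P until we hit O:
  1P = (3, 0)
  2P = O

ord(P) = 2


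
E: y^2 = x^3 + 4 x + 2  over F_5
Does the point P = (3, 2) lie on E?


Check whether y^2 = x^3 + 4 x + 2 (mod 5) for (x, y) = (3, 2).
LHS: y^2 = 2^2 mod 5 = 4
RHS: x^3 + 4 x + 2 = 3^3 + 4*3 + 2 mod 5 = 1
LHS != RHS

No, not on the curve


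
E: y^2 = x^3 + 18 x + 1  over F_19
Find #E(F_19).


For each x in F_19, count y with y^2 = x^3 + 18 x + 1 mod 19:
  x = 0: RHS = 1, y in [1, 18]  -> 2 point(s)
  x = 1: RHS = 1, y in [1, 18]  -> 2 point(s)
  x = 2: RHS = 7, y in [8, 11]  -> 2 point(s)
  x = 3: RHS = 6, y in [5, 14]  -> 2 point(s)
  x = 4: RHS = 4, y in [2, 17]  -> 2 point(s)
  x = 5: RHS = 7, y in [8, 11]  -> 2 point(s)
  x = 8: RHS = 11, y in [7, 12]  -> 2 point(s)
  x = 12: RHS = 7, y in [8, 11]  -> 2 point(s)
  x = 13: RHS = 0, y in [0]  -> 1 point(s)
  x = 15: RHS = 17, y in [6, 13]  -> 2 point(s)
  x = 18: RHS = 1, y in [1, 18]  -> 2 point(s)
Affine points: 21. Add the point at infinity: total = 22.

#E(F_19) = 22


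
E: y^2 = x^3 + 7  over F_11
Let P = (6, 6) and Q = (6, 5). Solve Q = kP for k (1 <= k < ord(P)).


Enumerate multiples of P until we hit Q = (6, 5):
  1P = (6, 6)
  2P = (3, 10)
  3P = (5, 0)
  4P = (3, 1)
  5P = (6, 5)
Match found at i = 5.

k = 5


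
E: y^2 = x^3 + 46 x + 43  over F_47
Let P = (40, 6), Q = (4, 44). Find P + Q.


P != Q, so use the chord formula.
s = (y2 - y1) / (x2 - x1) = (38) / (11) mod 47 = 12
x3 = s^2 - x1 - x2 mod 47 = 12^2 - 40 - 4 = 6
y3 = s (x1 - x3) - y1 mod 47 = 12 * (40 - 6) - 6 = 26

P + Q = (6, 26)


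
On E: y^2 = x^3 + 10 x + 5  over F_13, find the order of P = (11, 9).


Compute successive multiples of P until we hit O:
  1P = (11, 9)
  2P = (1, 9)
  3P = (1, 4)
  4P = (11, 4)
  5P = O

ord(P) = 5


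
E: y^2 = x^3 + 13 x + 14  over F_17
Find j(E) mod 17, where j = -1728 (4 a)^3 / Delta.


Delta = -16(4 a^3 + 27 b^2) mod 17 = 4
-1728 * (4 a)^3 = -1728 * (4*13)^3 mod 17 = 6
j = 6 * 4^(-1) mod 17 = 10

j = 10 (mod 17)


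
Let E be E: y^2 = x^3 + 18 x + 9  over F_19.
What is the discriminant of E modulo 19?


4 a^3 + 27 b^2 = 4*18^3 + 27*9^2 = 23328 + 2187 = 25515
Delta = -16 * (25515) = -408240
Delta mod 19 = 13

Delta = 13 (mod 19)


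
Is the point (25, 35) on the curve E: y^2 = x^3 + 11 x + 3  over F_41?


Check whether y^2 = x^3 + 11 x + 3 (mod 41) for (x, y) = (25, 35).
LHS: y^2 = 35^2 mod 41 = 36
RHS: x^3 + 11 x + 3 = 25^3 + 11*25 + 3 mod 41 = 36
LHS = RHS

Yes, on the curve


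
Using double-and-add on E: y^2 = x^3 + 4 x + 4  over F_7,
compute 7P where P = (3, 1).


k = 7 = 111_2 (binary, LSB first: 111)
Double-and-add from P = (3, 1):
  bit 0 = 1: acc = O + (3, 1) = (3, 1)
  bit 1 = 1: acc = (3, 1) + (5, 3) = (0, 2)
  bit 2 = 1: acc = (0, 2) + (1, 3) = (0, 5)

7P = (0, 5)


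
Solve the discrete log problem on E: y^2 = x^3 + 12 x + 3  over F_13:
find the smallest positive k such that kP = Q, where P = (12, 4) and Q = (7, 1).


Enumerate multiples of P until we hit Q = (7, 1):
  1P = (12, 4)
  2P = (11, 6)
  3P = (7, 12)
  4P = (8, 0)
  5P = (7, 1)
Match found at i = 5.

k = 5


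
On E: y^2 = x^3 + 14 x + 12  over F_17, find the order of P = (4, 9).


Compute successive multiples of P until we hit O:
  1P = (4, 9)
  2P = (11, 16)
  3P = (3, 9)
  4P = (10, 8)
  5P = (12, 15)
  6P = (9, 0)
  7P = (12, 2)
  8P = (10, 9)
  ... (continuing to 12P)
  12P = O

ord(P) = 12


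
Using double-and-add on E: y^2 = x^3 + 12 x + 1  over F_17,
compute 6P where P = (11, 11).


k = 6 = 110_2 (binary, LSB first: 011)
Double-and-add from P = (11, 11):
  bit 0 = 0: acc unchanged = O
  bit 1 = 1: acc = O + (10, 13) = (10, 13)
  bit 2 = 1: acc = (10, 13) + (5, 13) = (2, 4)

6P = (2, 4)


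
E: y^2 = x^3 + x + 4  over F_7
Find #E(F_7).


For each x in F_7, count y with y^2 = x^3 + 1 x + 4 mod 7:
  x = 0: RHS = 4, y in [2, 5]  -> 2 point(s)
  x = 2: RHS = 0, y in [0]  -> 1 point(s)
  x = 4: RHS = 2, y in [3, 4]  -> 2 point(s)
  x = 5: RHS = 1, y in [1, 6]  -> 2 point(s)
  x = 6: RHS = 2, y in [3, 4]  -> 2 point(s)
Affine points: 9. Add the point at infinity: total = 10.

#E(F_7) = 10


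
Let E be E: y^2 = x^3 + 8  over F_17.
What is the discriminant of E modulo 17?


4 a^3 + 27 b^2 = 4*0^3 + 27*8^2 = 0 + 1728 = 1728
Delta = -16 * (1728) = -27648
Delta mod 17 = 11

Delta = 11 (mod 17)


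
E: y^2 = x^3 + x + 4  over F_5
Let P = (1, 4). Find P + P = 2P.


Doubling: s = (3 x1^2 + a) / (2 y1)
s = (3*1^2 + 1) / (2*4) mod 5 = 3
x3 = s^2 - 2 x1 mod 5 = 3^2 - 2*1 = 2
y3 = s (x1 - x3) - y1 mod 5 = 3 * (1 - 2) - 4 = 3

2P = (2, 3)


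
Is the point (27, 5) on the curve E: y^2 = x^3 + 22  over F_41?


Check whether y^2 = x^3 + 0 x + 22 (mod 41) for (x, y) = (27, 5).
LHS: y^2 = 5^2 mod 41 = 25
RHS: x^3 + 0 x + 22 = 27^3 + 0*27 + 22 mod 41 = 25
LHS = RHS

Yes, on the curve


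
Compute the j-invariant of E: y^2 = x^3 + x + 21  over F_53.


Delta = -16(4 a^3 + 27 b^2) mod 53 = 12
-1728 * (4 a)^3 = -1728 * (4*1)^3 mod 53 = 19
j = 19 * 12^(-1) mod 53 = 6

j = 6 (mod 53)


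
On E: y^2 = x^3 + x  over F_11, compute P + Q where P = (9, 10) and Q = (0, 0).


P != Q, so use the chord formula.
s = (y2 - y1) / (x2 - x1) = (1) / (2) mod 11 = 6
x3 = s^2 - x1 - x2 mod 11 = 6^2 - 9 - 0 = 5
y3 = s (x1 - x3) - y1 mod 11 = 6 * (9 - 5) - 10 = 3

P + Q = (5, 3)


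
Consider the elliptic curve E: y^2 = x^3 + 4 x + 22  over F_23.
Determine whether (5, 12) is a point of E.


Check whether y^2 = x^3 + 4 x + 22 (mod 23) for (x, y) = (5, 12).
LHS: y^2 = 12^2 mod 23 = 6
RHS: x^3 + 4 x + 22 = 5^3 + 4*5 + 22 mod 23 = 6
LHS = RHS

Yes, on the curve


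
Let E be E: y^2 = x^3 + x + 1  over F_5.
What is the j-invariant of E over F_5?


Delta = -16(4 a^3 + 27 b^2) mod 5 = 4
-1728 * (4 a)^3 = -1728 * (4*1)^3 mod 5 = 3
j = 3 * 4^(-1) mod 5 = 2

j = 2 (mod 5)


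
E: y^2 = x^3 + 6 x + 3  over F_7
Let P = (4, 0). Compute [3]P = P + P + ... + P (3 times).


k = 3 = 11_2 (binary, LSB first: 11)
Double-and-add from P = (4, 0):
  bit 0 = 1: acc = O + (4, 0) = (4, 0)
  bit 1 = 1: acc = (4, 0) + O = (4, 0)

3P = (4, 0)


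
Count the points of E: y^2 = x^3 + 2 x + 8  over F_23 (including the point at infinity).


For each x in F_23, count y with y^2 = x^3 + 2 x + 8 mod 23:
  x = 0: RHS = 8, y in [10, 13]  -> 2 point(s)
  x = 3: RHS = 18, y in [8, 15]  -> 2 point(s)
  x = 6: RHS = 6, y in [11, 12]  -> 2 point(s)
  x = 10: RHS = 16, y in [4, 19]  -> 2 point(s)
  x = 11: RHS = 4, y in [2, 21]  -> 2 point(s)
  x = 12: RHS = 12, y in [9, 14]  -> 2 point(s)
  x = 13: RHS = 0, y in [0]  -> 1 point(s)
  x = 15: RHS = 9, y in [3, 20]  -> 2 point(s)
Affine points: 15. Add the point at infinity: total = 16.

#E(F_23) = 16


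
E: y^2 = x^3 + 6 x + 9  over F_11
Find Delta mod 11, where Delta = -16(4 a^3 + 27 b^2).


4 a^3 + 27 b^2 = 4*6^3 + 27*9^2 = 864 + 2187 = 3051
Delta = -16 * (3051) = -48816
Delta mod 11 = 2

Delta = 2 (mod 11)


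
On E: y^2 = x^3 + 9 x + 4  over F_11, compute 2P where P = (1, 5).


Doubling: s = (3 x1^2 + a) / (2 y1)
s = (3*1^2 + 9) / (2*5) mod 11 = 10
x3 = s^2 - 2 x1 mod 11 = 10^2 - 2*1 = 10
y3 = s (x1 - x3) - y1 mod 11 = 10 * (1 - 10) - 5 = 4

2P = (10, 4)


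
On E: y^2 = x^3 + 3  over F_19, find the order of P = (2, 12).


Compute successive multiples of P until we hit O:
  1P = (2, 12)
  2P = (1, 17)
  3P = (3, 12)
  4P = (14, 7)
  5P = (7, 17)
  6P = (11, 17)
  7P = (11, 2)
  8P = (7, 2)
  ... (continuing to 13P)
  13P = O

ord(P) = 13


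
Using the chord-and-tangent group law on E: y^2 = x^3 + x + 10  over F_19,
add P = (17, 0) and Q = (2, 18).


P != Q, so use the chord formula.
s = (y2 - y1) / (x2 - x1) = (18) / (4) mod 19 = 14
x3 = s^2 - x1 - x2 mod 19 = 14^2 - 17 - 2 = 6
y3 = s (x1 - x3) - y1 mod 19 = 14 * (17 - 6) - 0 = 2

P + Q = (6, 2)


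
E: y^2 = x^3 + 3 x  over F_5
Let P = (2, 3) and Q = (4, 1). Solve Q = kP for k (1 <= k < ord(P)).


Enumerate multiples of P until we hit Q = (4, 1):
  1P = (2, 3)
  2P = (1, 2)
  3P = (3, 1)
  4P = (4, 1)
Match found at i = 4.

k = 4


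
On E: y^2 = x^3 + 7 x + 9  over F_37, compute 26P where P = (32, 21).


k = 26 = 11010_2 (binary, LSB first: 01011)
Double-and-add from P = (32, 21):
  bit 0 = 0: acc unchanged = O
  bit 1 = 1: acc = O + (17, 3) = (17, 3)
  bit 2 = 0: acc unchanged = (17, 3)
  bit 3 = 1: acc = (17, 3) + (13, 15) = (16, 31)
  bit 4 = 1: acc = (16, 31) + (0, 3) = (31, 26)

26P = (31, 26)


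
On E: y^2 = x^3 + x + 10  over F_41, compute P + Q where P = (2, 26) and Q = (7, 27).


P != Q, so use the chord formula.
s = (y2 - y1) / (x2 - x1) = (1) / (5) mod 41 = 33
x3 = s^2 - x1 - x2 mod 41 = 33^2 - 2 - 7 = 14
y3 = s (x1 - x3) - y1 mod 41 = 33 * (2 - 14) - 26 = 29

P + Q = (14, 29)


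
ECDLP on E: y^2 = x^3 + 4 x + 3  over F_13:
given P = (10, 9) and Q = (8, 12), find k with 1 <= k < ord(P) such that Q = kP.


Enumerate multiples of P until we hit Q = (8, 12):
  1P = (10, 9)
  2P = (7, 7)
  3P = (8, 1)
  4P = (11, 0)
  5P = (8, 12)
Match found at i = 5.

k = 5


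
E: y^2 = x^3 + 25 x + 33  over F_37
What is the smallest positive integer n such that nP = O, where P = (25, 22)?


Compute successive multiples of P until we hit O:
  1P = (25, 22)
  2P = (35, 7)
  3P = (7, 25)
  4P = (4, 30)
  5P = (36, 28)
  6P = (24, 29)
  7P = (0, 25)
  8P = (19, 35)
  ... (continuing to 38P)
  38P = O

ord(P) = 38


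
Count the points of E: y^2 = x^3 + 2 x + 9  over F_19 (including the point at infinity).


For each x in F_19, count y with y^2 = x^3 + 2 x + 9 mod 19:
  x = 0: RHS = 9, y in [3, 16]  -> 2 point(s)
  x = 3: RHS = 4, y in [2, 17]  -> 2 point(s)
  x = 4: RHS = 5, y in [9, 10]  -> 2 point(s)
  x = 5: RHS = 11, y in [7, 12]  -> 2 point(s)
  x = 6: RHS = 9, y in [3, 16]  -> 2 point(s)
  x = 7: RHS = 5, y in [9, 10]  -> 2 point(s)
  x = 8: RHS = 5, y in [9, 10]  -> 2 point(s)
  x = 13: RHS = 9, y in [3, 16]  -> 2 point(s)
  x = 14: RHS = 7, y in [8, 11]  -> 2 point(s)
  x = 17: RHS = 16, y in [4, 15]  -> 2 point(s)
  x = 18: RHS = 6, y in [5, 14]  -> 2 point(s)
Affine points: 22. Add the point at infinity: total = 23.

#E(F_19) = 23


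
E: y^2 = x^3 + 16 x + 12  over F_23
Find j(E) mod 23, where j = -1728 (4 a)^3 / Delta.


Delta = -16(4 a^3 + 27 b^2) mod 23 = 17
-1728 * (4 a)^3 = -1728 * (4*16)^3 mod 23 = 7
j = 7 * 17^(-1) mod 23 = 18

j = 18 (mod 23)


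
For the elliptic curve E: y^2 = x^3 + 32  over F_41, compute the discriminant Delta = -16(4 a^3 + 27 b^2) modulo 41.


4 a^3 + 27 b^2 = 4*0^3 + 27*32^2 = 0 + 27648 = 27648
Delta = -16 * (27648) = -442368
Delta mod 41 = 22

Delta = 22 (mod 41)


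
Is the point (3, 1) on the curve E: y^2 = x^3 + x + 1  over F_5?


Check whether y^2 = x^3 + 1 x + 1 (mod 5) for (x, y) = (3, 1).
LHS: y^2 = 1^2 mod 5 = 1
RHS: x^3 + 1 x + 1 = 3^3 + 1*3 + 1 mod 5 = 1
LHS = RHS

Yes, on the curve


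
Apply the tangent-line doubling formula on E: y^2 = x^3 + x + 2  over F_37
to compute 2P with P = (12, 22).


Doubling: s = (3 x1^2 + a) / (2 y1)
s = (3*12^2 + 1) / (2*22) mod 37 = 9
x3 = s^2 - 2 x1 mod 37 = 9^2 - 2*12 = 20
y3 = s (x1 - x3) - y1 mod 37 = 9 * (12 - 20) - 22 = 17

2P = (20, 17)


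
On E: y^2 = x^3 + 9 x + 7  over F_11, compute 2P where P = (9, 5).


Doubling: s = (3 x1^2 + a) / (2 y1)
s = (3*9^2 + 9) / (2*5) mod 11 = 1
x3 = s^2 - 2 x1 mod 11 = 1^2 - 2*9 = 5
y3 = s (x1 - x3) - y1 mod 11 = 1 * (9 - 5) - 5 = 10

2P = (5, 10)


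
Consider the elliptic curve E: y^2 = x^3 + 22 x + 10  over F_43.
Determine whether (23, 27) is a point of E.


Check whether y^2 = x^3 + 22 x + 10 (mod 43) for (x, y) = (23, 27).
LHS: y^2 = 27^2 mod 43 = 41
RHS: x^3 + 22 x + 10 = 23^3 + 22*23 + 10 mod 43 = 41
LHS = RHS

Yes, on the curve


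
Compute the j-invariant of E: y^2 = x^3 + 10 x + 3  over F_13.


Delta = -16(4 a^3 + 27 b^2) mod 13 = 11
-1728 * (4 a)^3 = -1728 * (4*10)^3 mod 13 = 1
j = 1 * 11^(-1) mod 13 = 6

j = 6 (mod 13)


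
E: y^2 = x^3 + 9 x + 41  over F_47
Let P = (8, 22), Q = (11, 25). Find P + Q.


P != Q, so use the chord formula.
s = (y2 - y1) / (x2 - x1) = (3) / (3) mod 47 = 1
x3 = s^2 - x1 - x2 mod 47 = 1^2 - 8 - 11 = 29
y3 = s (x1 - x3) - y1 mod 47 = 1 * (8 - 29) - 22 = 4

P + Q = (29, 4)


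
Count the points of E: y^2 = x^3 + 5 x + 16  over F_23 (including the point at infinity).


For each x in F_23, count y with y^2 = x^3 + 5 x + 16 mod 23:
  x = 0: RHS = 16, y in [4, 19]  -> 2 point(s)
  x = 3: RHS = 12, y in [9, 14]  -> 2 point(s)
  x = 4: RHS = 8, y in [10, 13]  -> 2 point(s)
  x = 6: RHS = 9, y in [3, 20]  -> 2 point(s)
  x = 7: RHS = 3, y in [7, 16]  -> 2 point(s)
  x = 8: RHS = 16, y in [4, 19]  -> 2 point(s)
  x = 9: RHS = 8, y in [10, 13]  -> 2 point(s)
  x = 10: RHS = 8, y in [10, 13]  -> 2 point(s)
  x = 13: RHS = 1, y in [1, 22]  -> 2 point(s)
  x = 14: RHS = 1, y in [1, 22]  -> 2 point(s)
  x = 15: RHS = 16, y in [4, 19]  -> 2 point(s)
  x = 16: RHS = 6, y in [11, 12]  -> 2 point(s)
  x = 17: RHS = 0, y in [0]  -> 1 point(s)
  x = 18: RHS = 4, y in [2, 21]  -> 2 point(s)
  x = 19: RHS = 1, y in [1, 22]  -> 2 point(s)
Affine points: 29. Add the point at infinity: total = 30.

#E(F_23) = 30


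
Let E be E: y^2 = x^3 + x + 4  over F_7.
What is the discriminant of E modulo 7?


4 a^3 + 27 b^2 = 4*1^3 + 27*4^2 = 4 + 432 = 436
Delta = -16 * (436) = -6976
Delta mod 7 = 3

Delta = 3 (mod 7)


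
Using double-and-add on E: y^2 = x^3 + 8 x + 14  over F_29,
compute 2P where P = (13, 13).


k = 2 = 10_2 (binary, LSB first: 01)
Double-and-add from P = (13, 13):
  bit 0 = 0: acc unchanged = O
  bit 1 = 1: acc = O + (2, 3) = (2, 3)

2P = (2, 3)


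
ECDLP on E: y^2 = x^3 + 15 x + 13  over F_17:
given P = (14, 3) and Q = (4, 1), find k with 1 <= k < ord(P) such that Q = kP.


Enumerate multiples of P until we hit Q = (4, 1):
  1P = (14, 3)
  2P = (4, 16)
  3P = (8, 13)
  4P = (11, 9)
  5P = (13, 12)
  6P = (3, 0)
  7P = (13, 5)
  8P = (11, 8)
  9P = (8, 4)
  10P = (4, 1)
Match found at i = 10.

k = 10


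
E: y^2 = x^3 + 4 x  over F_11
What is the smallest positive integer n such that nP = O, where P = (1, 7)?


Compute successive multiples of P until we hit O:
  1P = (1, 7)
  2P = (1, 4)
  3P = O

ord(P) = 3


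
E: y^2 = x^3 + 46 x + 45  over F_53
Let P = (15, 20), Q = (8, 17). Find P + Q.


P != Q, so use the chord formula.
s = (y2 - y1) / (x2 - x1) = (50) / (46) mod 53 = 8
x3 = s^2 - x1 - x2 mod 53 = 8^2 - 15 - 8 = 41
y3 = s (x1 - x3) - y1 mod 53 = 8 * (15 - 41) - 20 = 37

P + Q = (41, 37)


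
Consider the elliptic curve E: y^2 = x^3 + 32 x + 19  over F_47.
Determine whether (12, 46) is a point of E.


Check whether y^2 = x^3 + 32 x + 19 (mod 47) for (x, y) = (12, 46).
LHS: y^2 = 46^2 mod 47 = 1
RHS: x^3 + 32 x + 19 = 12^3 + 32*12 + 19 mod 47 = 16
LHS != RHS

No, not on the curve


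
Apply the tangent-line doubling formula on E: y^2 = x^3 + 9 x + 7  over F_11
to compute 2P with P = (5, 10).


Doubling: s = (3 x1^2 + a) / (2 y1)
s = (3*5^2 + 9) / (2*10) mod 11 = 2
x3 = s^2 - 2 x1 mod 11 = 2^2 - 2*5 = 5
y3 = s (x1 - x3) - y1 mod 11 = 2 * (5 - 5) - 10 = 1

2P = (5, 1)
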